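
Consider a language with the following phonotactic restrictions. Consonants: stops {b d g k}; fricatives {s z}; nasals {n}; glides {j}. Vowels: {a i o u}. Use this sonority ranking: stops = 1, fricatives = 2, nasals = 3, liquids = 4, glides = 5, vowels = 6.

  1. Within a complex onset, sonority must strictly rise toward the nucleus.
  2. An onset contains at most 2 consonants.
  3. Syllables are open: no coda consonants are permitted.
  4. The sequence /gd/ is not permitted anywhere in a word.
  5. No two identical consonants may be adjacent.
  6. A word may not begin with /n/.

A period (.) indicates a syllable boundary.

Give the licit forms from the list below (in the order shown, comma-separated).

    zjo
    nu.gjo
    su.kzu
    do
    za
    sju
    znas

zjo — σ1 onset /zj/ (2→5 rises), coda /∅/ ok → licit
nu.gjo — violates constraint 6: word begins with /n/ → illicit
su.kzu — σ1 onset /s/, coda /∅/ ok; σ2 onset /kz/ (1→2 rises), coda /∅/ ok → licit
do — σ1 onset /d/, coda /∅/ ok → licit
za — σ1 onset /z/, coda /∅/ ok → licit
sju — σ1 onset /sj/ (2→5 rises), coda /∅/ ok → licit
znas — violates constraint 3: syllable 1 coda /s/ has 1 consonant (> 0) → illicit

zjo, su.kzu, do, za, sju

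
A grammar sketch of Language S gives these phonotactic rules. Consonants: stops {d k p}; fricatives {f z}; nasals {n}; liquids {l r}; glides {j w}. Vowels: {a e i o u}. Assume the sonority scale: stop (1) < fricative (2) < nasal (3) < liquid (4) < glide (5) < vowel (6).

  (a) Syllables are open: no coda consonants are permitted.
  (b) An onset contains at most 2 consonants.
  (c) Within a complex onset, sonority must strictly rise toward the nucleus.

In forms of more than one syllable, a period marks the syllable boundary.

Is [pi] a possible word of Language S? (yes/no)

yes

[pi] — σ1 onset /p/, coda /∅/ ok → permitted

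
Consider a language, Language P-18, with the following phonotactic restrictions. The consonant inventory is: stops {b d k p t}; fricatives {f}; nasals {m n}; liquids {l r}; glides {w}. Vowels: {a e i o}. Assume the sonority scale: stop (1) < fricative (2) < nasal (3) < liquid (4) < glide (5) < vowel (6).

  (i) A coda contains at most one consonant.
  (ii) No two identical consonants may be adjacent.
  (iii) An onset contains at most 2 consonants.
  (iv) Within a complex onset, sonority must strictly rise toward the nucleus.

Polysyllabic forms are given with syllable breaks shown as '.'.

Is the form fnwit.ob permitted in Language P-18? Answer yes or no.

no

fnwit.ob — violates constraint (iii): syllable 1 onset /fnw/ has 3 consonants (> 2) → not permitted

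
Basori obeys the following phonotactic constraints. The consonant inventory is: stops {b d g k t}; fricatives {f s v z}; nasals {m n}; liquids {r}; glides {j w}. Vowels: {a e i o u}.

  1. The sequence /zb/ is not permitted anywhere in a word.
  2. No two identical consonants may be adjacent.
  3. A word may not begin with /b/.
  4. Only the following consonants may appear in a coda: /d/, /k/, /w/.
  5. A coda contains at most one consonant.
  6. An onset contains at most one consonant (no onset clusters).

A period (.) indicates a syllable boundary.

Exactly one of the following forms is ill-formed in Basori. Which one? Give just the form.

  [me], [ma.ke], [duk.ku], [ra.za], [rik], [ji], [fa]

[me] — σ1 onset /m/, coda /∅/ ok → well-formed
[ma.ke] — σ1 onset /m/, coda /∅/ ok; σ2 onset /k/, coda /∅/ ok → well-formed
[duk.ku] — violates constraint 2: adjacent identical consonants /kk/ → ill-formed
[ra.za] — σ1 onset /r/, coda /∅/ ok; σ2 onset /z/, coda /∅/ ok → well-formed
[rik] — σ1 onset /r/, coda /k/ ok → well-formed
[ji] — σ1 onset /j/, coda /∅/ ok → well-formed
[fa] — σ1 onset /f/, coda /∅/ ok → well-formed

[duk.ku]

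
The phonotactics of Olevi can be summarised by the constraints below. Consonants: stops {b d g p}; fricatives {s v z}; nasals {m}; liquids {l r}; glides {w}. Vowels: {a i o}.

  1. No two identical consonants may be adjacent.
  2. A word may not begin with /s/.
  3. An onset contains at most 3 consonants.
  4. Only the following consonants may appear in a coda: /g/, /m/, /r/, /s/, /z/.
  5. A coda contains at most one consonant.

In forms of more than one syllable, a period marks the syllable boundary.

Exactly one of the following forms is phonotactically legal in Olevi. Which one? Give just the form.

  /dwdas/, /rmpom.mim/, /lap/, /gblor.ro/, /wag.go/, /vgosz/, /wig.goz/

/dwdas/

/dwdas/ — σ1 onset /dwd/ (3C), coda /s/ ok → phonotactically legal
/rmpom.mim/ — violates constraint 1: adjacent identical consonants /mm/ → phonotactically illegal
/lap/ — violates constraint 4: syllable 1 coda contains /p/, which is not a licensed coda consonant → phonotactically illegal
/gblor.ro/ — violates constraint 1: adjacent identical consonants /rr/ → phonotactically illegal
/wag.go/ — violates constraint 1: adjacent identical consonants /gg/ → phonotactically illegal
/vgosz/ — violates constraint 5: syllable 1 coda /sz/ has 2 consonants (> 1) → phonotactically illegal
/wig.goz/ — violates constraint 1: adjacent identical consonants /gg/ → phonotactically illegal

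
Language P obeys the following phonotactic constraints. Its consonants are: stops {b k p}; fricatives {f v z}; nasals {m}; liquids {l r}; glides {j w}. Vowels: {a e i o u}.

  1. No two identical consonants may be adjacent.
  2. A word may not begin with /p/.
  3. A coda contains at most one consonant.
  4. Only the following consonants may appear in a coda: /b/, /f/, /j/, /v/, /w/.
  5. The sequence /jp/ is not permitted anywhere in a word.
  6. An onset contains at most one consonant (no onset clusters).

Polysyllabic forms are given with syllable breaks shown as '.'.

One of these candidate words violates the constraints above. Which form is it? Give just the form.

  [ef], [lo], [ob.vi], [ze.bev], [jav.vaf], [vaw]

[jav.vaf]

[ef] — σ1 onset /∅/, coda /f/ ok → permitted
[lo] — σ1 onset /l/, coda /∅/ ok → permitted
[ob.vi] — σ1 onset /∅/, coda /b/ ok; σ2 onset /v/, coda /∅/ ok → permitted
[ze.bev] — σ1 onset /z/, coda /∅/ ok; σ2 onset /b/, coda /v/ ok → permitted
[jav.vaf] — violates constraint 1: adjacent identical consonants /vv/ → not permitted
[vaw] — σ1 onset /v/, coda /w/ ok → permitted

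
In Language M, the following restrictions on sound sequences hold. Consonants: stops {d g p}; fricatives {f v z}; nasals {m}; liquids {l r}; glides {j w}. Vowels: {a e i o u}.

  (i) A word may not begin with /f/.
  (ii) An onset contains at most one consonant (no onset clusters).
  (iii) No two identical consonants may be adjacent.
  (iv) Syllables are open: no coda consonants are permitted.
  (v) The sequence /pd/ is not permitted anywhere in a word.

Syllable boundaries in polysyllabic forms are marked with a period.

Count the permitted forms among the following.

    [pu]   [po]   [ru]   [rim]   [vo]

4

[pu] — σ1 onset /p/, coda /∅/ ok → permitted
[po] — σ1 onset /p/, coda /∅/ ok → permitted
[ru] — σ1 onset /r/, coda /∅/ ok → permitted
[rim] — violates constraint (iv): syllable 1 coda /m/ has 1 consonant (> 0) → not permitted
[vo] — σ1 onset /v/, coda /∅/ ok → permitted
Permitted: [pu], [po], [ru], [vo] → 4.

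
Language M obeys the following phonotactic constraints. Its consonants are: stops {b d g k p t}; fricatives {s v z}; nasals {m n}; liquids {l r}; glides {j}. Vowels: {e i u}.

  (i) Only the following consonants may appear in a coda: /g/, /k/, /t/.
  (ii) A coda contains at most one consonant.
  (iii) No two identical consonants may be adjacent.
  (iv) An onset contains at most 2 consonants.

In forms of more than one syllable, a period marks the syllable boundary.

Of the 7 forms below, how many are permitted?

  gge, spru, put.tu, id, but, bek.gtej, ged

1

gge — violates constraint (iii): adjacent identical consonants /gg/ → not permitted
spru — violates constraint (iv): syllable 1 onset /spr/ has 3 consonants (> 2) → not permitted
put.tu — violates constraint (iii): adjacent identical consonants /tt/ → not permitted
id — violates constraint (i): syllable 1 coda contains /d/, which is not a licensed coda consonant → not permitted
but — σ1 onset /b/, coda /t/ ok → permitted
bek.gtej — violates constraint (i): syllable 2 coda contains /j/, which is not a licensed coda consonant → not permitted
ged — violates constraint (i): syllable 1 coda contains /d/, which is not a licensed coda consonant → not permitted
Permitted: but → 1.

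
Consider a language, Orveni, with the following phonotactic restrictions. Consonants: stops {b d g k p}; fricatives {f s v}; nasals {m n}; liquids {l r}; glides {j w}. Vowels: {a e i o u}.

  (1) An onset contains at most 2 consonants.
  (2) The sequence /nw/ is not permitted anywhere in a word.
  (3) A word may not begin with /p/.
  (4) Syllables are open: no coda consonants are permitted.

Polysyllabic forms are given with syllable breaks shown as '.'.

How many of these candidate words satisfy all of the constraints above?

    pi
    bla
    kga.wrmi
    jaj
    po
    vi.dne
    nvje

pi — violates constraint 3: word begins with /p/ → illicit
bla — σ1 onset /bl/ (2C), coda /∅/ ok → licit
kga.wrmi — violates constraint 1: syllable 2 onset /wrm/ has 3 consonants (> 2) → illicit
jaj — violates constraint 4: syllable 1 coda /j/ has 1 consonant (> 0) → illicit
po — violates constraint 3: word begins with /p/ → illicit
vi.dne — σ1 onset /v/, coda /∅/ ok; σ2 onset /dn/ (2C), coda /∅/ ok → licit
nvje — violates constraint 1: syllable 1 onset /nvj/ has 3 consonants (> 2) → illicit
Licit: bla, vi.dne → 2.

2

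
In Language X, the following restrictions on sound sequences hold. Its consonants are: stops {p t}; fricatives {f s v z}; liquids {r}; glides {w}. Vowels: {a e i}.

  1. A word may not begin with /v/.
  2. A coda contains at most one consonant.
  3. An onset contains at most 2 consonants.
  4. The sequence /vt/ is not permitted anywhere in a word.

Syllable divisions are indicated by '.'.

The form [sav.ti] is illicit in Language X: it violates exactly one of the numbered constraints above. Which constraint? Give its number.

4

[sav.ti]: contains banned sequence /vt/.
This is a violation of constraint 4: "The sequence /vt/ is not permitted anywhere in a word."
The remaining constraints (1, 2, 3) are satisfied.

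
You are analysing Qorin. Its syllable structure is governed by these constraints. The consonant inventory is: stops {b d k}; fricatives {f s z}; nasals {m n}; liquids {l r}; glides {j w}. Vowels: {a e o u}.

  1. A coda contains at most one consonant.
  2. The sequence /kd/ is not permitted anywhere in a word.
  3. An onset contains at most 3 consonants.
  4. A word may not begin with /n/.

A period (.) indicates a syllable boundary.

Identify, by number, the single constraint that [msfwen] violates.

3

[msfwen]: syllable 1 onset /msfw/ has 4 consonants (> 3).
This is a violation of constraint 3: "An onset contains at most 3 consonants."
The remaining constraints (1, 2, 4) are satisfied.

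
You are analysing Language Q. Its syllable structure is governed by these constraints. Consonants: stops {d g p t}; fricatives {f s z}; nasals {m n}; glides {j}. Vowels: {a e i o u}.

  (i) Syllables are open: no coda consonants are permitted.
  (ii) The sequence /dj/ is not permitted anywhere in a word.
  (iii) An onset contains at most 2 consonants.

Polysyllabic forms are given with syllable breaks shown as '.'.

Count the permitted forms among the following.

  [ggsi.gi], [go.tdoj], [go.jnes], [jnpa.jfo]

[ggsi.gi] — violates constraint (iii): syllable 1 onset /ggs/ has 3 consonants (> 2) → not permitted
[go.tdoj] — violates constraint (i): syllable 2 coda /j/ has 1 consonant (> 0) → not permitted
[go.jnes] — violates constraint (i): syllable 2 coda /s/ has 1 consonant (> 0) → not permitted
[jnpa.jfo] — violates constraint (iii): syllable 1 onset /jnp/ has 3 consonants (> 2) → not permitted
No form is permitted → 0.

0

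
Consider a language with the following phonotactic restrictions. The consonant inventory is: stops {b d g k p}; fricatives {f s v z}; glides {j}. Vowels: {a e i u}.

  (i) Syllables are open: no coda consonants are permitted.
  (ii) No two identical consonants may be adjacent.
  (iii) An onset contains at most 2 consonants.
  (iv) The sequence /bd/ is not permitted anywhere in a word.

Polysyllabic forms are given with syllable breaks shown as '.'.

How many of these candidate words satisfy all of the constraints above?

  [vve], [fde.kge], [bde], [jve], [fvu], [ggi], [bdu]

3

[vve] — violates constraint (ii): adjacent identical consonants /vv/ → ill-formed
[fde.kge] — σ1 onset /fd/ (2C), coda /∅/ ok; σ2 onset /kg/ (2C), coda /∅/ ok → well-formed
[bde] — violates constraint (iv): contains banned sequence /bd/ → ill-formed
[jve] — σ1 onset /jv/ (2C), coda /∅/ ok → well-formed
[fvu] — σ1 onset /fv/ (2C), coda /∅/ ok → well-formed
[ggi] — violates constraint (ii): adjacent identical consonants /gg/ → ill-formed
[bdu] — violates constraint (iv): contains banned sequence /bd/ → ill-formed
Well-formed: [fde.kge], [jve], [fvu] → 3.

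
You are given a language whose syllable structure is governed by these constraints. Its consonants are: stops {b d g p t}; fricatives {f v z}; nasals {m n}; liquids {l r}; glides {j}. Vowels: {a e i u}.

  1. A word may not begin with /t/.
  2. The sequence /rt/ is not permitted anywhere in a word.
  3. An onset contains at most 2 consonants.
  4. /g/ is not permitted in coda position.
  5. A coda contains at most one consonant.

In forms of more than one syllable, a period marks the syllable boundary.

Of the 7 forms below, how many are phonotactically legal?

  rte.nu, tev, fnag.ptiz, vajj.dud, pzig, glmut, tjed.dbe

0

rte.nu — violates constraint 2: contains banned sequence /rt/ → phonotactically illegal
tev — violates constraint 1: word begins with /t/ → phonotactically illegal
fnag.ptiz — violates constraint 4: syllable 1 coda contains /g/ → phonotactically illegal
vajj.dud — violates constraint 5: syllable 1 coda /jj/ has 2 consonants (> 1) → phonotactically illegal
pzig — violates constraint 4: syllable 1 coda contains /g/ → phonotactically illegal
glmut — violates constraint 3: syllable 1 onset /glm/ has 3 consonants (> 2) → phonotactically illegal
tjed.dbe — violates constraint 1: word begins with /t/ → phonotactically illegal
No form is phonotactically legal → 0.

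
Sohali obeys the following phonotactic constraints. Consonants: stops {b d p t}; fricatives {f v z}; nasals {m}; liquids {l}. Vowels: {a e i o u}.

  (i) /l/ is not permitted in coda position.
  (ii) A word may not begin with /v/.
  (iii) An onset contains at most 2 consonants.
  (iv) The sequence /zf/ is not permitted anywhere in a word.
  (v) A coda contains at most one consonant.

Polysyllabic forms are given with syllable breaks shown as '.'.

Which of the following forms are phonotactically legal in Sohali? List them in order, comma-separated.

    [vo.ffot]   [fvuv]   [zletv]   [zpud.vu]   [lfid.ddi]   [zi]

[fvuv], [zpud.vu], [lfid.ddi], [zi]

[vo.ffot] — violates constraint (ii): word begins with /v/ → phonotactically illegal
[fvuv] — σ1 onset /fv/ (2C), coda /v/ ok → phonotactically legal
[zletv] — violates constraint (v): syllable 1 coda /tv/ has 2 consonants (> 1) → phonotactically illegal
[zpud.vu] — σ1 onset /zp/ (2C), coda /d/ ok; σ2 onset /v/, coda /∅/ ok → phonotactically legal
[lfid.ddi] — σ1 onset /lf/ (2C), coda /d/ ok; σ2 onset /dd/ (2C), coda /∅/ ok → phonotactically legal
[zi] — σ1 onset /z/, coda /∅/ ok → phonotactically legal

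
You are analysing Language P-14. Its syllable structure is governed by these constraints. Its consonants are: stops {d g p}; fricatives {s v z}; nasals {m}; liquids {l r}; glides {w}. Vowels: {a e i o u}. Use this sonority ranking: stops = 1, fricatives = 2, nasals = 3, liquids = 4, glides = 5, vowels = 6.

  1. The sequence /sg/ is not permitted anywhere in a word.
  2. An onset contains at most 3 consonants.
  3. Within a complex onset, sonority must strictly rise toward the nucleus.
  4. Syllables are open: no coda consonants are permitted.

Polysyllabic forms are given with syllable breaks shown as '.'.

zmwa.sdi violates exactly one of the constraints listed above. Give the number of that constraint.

zmwa.sdi: syllable 2 onset /sd/: /s/ (fricative, 2) → /d/ (stop, 1) does not rise.
This is a violation of constraint 3: "Within a complex onset, sonority must strictly rise toward the nucleus."
The remaining constraints (1, 2, 4) are satisfied.

3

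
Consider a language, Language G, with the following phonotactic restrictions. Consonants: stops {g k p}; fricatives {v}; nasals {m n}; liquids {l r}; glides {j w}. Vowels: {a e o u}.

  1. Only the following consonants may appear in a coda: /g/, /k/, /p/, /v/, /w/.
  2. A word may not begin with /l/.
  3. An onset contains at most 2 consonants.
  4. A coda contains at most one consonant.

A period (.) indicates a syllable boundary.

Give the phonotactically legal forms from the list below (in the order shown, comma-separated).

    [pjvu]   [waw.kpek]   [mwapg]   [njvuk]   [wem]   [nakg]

[pjvu] — violates constraint 3: syllable 1 onset /pjv/ has 3 consonants (> 2) → phonotactically illegal
[waw.kpek] — σ1 onset /w/, coda /w/ ok; σ2 onset /kp/ (2C), coda /k/ ok → phonotactically legal
[mwapg] — violates constraint 4: syllable 1 coda /pg/ has 2 consonants (> 1) → phonotactically illegal
[njvuk] — violates constraint 3: syllable 1 onset /njv/ has 3 consonants (> 2) → phonotactically illegal
[wem] — violates constraint 1: syllable 1 coda contains /m/, which is not a licensed coda consonant → phonotactically illegal
[nakg] — violates constraint 4: syllable 1 coda /kg/ has 2 consonants (> 1) → phonotactically illegal

[waw.kpek]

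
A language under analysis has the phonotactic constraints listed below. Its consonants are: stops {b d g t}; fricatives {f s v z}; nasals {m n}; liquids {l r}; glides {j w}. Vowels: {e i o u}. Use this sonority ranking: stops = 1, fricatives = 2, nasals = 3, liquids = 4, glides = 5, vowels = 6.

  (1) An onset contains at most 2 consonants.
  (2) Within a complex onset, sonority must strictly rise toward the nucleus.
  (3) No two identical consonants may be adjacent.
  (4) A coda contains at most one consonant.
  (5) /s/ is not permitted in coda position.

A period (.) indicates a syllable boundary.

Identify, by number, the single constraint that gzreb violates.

gzreb: syllable 1 onset /gzr/ has 3 consonants (> 2).
This is a violation of constraint 1: "An onset contains at most 2 consonants."
The remaining constraints (2, 3, 4, 5) are satisfied.

1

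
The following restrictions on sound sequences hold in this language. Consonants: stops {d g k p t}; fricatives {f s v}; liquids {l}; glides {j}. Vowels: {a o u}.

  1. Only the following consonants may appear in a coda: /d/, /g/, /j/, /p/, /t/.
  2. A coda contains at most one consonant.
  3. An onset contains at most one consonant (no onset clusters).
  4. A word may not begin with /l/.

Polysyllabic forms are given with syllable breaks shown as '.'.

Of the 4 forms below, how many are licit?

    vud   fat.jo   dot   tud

4

vud — σ1 onset /v/, coda /d/ ok → licit
fat.jo — σ1 onset /f/, coda /t/ ok; σ2 onset /j/, coda /∅/ ok → licit
dot — σ1 onset /d/, coda /t/ ok → licit
tud — σ1 onset /t/, coda /d/ ok → licit
Licit: vud, fat.jo, dot, tud → 4.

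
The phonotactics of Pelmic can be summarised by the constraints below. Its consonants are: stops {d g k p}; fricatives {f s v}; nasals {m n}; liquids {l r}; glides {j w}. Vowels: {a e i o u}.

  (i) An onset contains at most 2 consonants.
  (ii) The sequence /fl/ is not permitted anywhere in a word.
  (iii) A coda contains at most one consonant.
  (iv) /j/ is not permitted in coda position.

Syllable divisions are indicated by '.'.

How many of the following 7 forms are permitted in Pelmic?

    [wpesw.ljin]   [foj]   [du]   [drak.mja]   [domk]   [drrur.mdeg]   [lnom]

3

[wpesw.ljin] — violates constraint (iii): syllable 1 coda /sw/ has 2 consonants (> 1) → not permitted
[foj] — violates constraint (iv): syllable 1 coda contains /j/ → not permitted
[du] — σ1 onset /d/, coda /∅/ ok → permitted
[drak.mja] — σ1 onset /dr/ (2C), coda /k/ ok; σ2 onset /mj/ (2C), coda /∅/ ok → permitted
[domk] — violates constraint (iii): syllable 1 coda /mk/ has 2 consonants (> 1) → not permitted
[drrur.mdeg] — violates constraint (i): syllable 1 onset /drr/ has 3 consonants (> 2) → not permitted
[lnom] — σ1 onset /ln/ (2C), coda /m/ ok → permitted
Permitted: [du], [drak.mja], [lnom] → 3.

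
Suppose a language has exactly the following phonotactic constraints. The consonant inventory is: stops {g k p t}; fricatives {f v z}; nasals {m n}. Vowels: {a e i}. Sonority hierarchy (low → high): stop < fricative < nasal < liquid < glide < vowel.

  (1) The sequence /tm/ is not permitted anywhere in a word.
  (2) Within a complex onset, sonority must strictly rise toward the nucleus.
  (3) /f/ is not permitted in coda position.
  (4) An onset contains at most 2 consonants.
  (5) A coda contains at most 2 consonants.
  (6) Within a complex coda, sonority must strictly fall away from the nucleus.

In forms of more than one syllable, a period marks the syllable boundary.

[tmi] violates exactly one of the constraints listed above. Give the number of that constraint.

[tmi]: contains banned sequence /tm/.
This is a violation of constraint 1: "The sequence /tm/ is not permitted anywhere in a word."
The remaining constraints (2, 3, 4, 5, 6) are satisfied.

1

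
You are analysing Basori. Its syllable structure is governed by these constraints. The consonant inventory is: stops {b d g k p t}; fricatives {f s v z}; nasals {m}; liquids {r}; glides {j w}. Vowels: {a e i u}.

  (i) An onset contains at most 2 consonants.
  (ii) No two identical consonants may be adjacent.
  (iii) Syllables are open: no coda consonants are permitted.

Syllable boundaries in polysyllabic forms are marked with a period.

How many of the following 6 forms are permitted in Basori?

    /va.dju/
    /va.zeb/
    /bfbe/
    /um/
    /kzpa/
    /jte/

2

/va.dju/ — σ1 onset /v/, coda /∅/ ok; σ2 onset /dj/ (2C), coda /∅/ ok → permitted
/va.zeb/ — violates constraint (iii): syllable 2 coda /b/ has 1 consonant (> 0) → not permitted
/bfbe/ — violates constraint (i): syllable 1 onset /bfb/ has 3 consonants (> 2) → not permitted
/um/ — violates constraint (iii): syllable 1 coda /m/ has 1 consonant (> 0) → not permitted
/kzpa/ — violates constraint (i): syllable 1 onset /kzp/ has 3 consonants (> 2) → not permitted
/jte/ — σ1 onset /jt/ (2C), coda /∅/ ok → permitted
Permitted: /va.dju/, /jte/ → 2.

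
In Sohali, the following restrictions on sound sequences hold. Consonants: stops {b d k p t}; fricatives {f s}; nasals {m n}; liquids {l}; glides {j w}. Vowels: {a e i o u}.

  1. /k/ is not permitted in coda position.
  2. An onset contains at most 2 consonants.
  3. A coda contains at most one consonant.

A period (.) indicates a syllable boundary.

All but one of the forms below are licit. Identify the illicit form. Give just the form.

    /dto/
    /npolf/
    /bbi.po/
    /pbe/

/dto/ — σ1 onset /dt/ (2C), coda /∅/ ok → licit
/npolf/ — violates constraint 3: syllable 1 coda /lf/ has 2 consonants (> 1) → illicit
/bbi.po/ — σ1 onset /bb/ (2C), coda /∅/ ok; σ2 onset /p/, coda /∅/ ok → licit
/pbe/ — σ1 onset /pb/ (2C), coda /∅/ ok → licit

/npolf/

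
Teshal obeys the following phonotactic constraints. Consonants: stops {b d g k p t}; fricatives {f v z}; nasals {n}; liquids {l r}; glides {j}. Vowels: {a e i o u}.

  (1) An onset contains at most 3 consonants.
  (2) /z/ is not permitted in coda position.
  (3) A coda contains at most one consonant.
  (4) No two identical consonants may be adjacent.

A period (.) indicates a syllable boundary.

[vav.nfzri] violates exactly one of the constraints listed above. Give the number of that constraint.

1

[vav.nfzri]: syllable 2 onset /nfzr/ has 4 consonants (> 3).
This is a violation of constraint 1: "An onset contains at most 3 consonants."
The remaining constraints (2, 3, 4) are satisfied.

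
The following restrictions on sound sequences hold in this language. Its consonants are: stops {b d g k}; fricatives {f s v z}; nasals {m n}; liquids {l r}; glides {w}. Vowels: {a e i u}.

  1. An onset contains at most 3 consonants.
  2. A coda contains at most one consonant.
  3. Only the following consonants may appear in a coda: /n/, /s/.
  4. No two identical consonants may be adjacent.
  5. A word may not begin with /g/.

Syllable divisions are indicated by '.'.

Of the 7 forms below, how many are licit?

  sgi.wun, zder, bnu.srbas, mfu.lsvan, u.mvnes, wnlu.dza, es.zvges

6

sgi.wun — σ1 onset /sg/ (2C), coda /∅/ ok; σ2 onset /w/, coda /n/ ok → licit
zder — violates constraint 3: syllable 1 coda contains /r/, which is not a licensed coda consonant → illicit
bnu.srbas — σ1 onset /bn/ (2C), coda /∅/ ok; σ2 onset /srb/ (3C), coda /s/ ok → licit
mfu.lsvan — σ1 onset /mf/ (2C), coda /∅/ ok; σ2 onset /lsv/ (3C), coda /n/ ok → licit
u.mvnes — σ1 onset /∅/, coda /∅/ ok; σ2 onset /mvn/ (3C), coda /s/ ok → licit
wnlu.dza — σ1 onset /wnl/ (3C), coda /∅/ ok; σ2 onset /dz/ (2C), coda /∅/ ok → licit
es.zvges — σ1 onset /∅/, coda /s/ ok; σ2 onset /zvg/ (3C), coda /s/ ok → licit
Licit: sgi.wun, bnu.srbas, mfu.lsvan, u.mvnes, wnlu.dza, es.zvges → 6.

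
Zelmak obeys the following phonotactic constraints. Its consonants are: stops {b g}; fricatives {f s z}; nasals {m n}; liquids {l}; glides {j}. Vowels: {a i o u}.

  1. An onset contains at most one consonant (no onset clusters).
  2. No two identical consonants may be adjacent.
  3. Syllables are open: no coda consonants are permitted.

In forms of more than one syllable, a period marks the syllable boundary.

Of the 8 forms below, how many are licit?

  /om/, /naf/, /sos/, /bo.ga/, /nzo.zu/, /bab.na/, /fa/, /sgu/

2

/om/ — violates constraint 3: syllable 1 coda /m/ has 1 consonant (> 0) → illicit
/naf/ — violates constraint 3: syllable 1 coda /f/ has 1 consonant (> 0) → illicit
/sos/ — violates constraint 3: syllable 1 coda /s/ has 1 consonant (> 0) → illicit
/bo.ga/ — σ1 onset /b/, coda /∅/ ok; σ2 onset /g/, coda /∅/ ok → licit
/nzo.zu/ — violates constraint 1: syllable 1 onset /nz/ has 2 consonants (> 1) → illicit
/bab.na/ — violates constraint 3: syllable 1 coda /b/ has 1 consonant (> 0) → illicit
/fa/ — σ1 onset /f/, coda /∅/ ok → licit
/sgu/ — violates constraint 1: syllable 1 onset /sg/ has 2 consonants (> 1) → illicit
Licit: /bo.ga/, /fa/ → 2.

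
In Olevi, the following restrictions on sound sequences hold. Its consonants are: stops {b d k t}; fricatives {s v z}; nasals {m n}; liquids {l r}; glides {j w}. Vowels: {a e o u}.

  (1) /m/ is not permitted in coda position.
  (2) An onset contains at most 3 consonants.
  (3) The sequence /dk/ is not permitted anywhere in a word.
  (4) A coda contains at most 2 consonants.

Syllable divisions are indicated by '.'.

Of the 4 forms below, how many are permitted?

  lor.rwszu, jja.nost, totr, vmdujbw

lor.rwszu — violates constraint 2: syllable 2 onset /rwsz/ has 4 consonants (> 3) → not permitted
jja.nost — σ1 onset /jj/ (2C), coda /∅/ ok; σ2 onset /n/, coda /st/ (2C) ok → permitted
totr — σ1 onset /t/, coda /tr/ (2C) ok → permitted
vmdujbw — violates constraint 4: syllable 1 coda /jbw/ has 3 consonants (> 2) → not permitted
Permitted: jja.nost, totr → 2.

2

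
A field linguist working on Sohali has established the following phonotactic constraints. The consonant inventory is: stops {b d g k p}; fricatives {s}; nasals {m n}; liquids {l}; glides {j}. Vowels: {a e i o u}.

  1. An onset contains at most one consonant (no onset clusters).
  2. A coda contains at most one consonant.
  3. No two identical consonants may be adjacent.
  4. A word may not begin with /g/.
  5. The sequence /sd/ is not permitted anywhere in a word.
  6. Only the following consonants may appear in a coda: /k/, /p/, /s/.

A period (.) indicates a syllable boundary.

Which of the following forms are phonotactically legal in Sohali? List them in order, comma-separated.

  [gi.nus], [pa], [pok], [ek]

[gi.nus] — violates constraint 4: word begins with /g/ → phonotactically illegal
[pa] — σ1 onset /p/, coda /∅/ ok → phonotactically legal
[pok] — σ1 onset /p/, coda /k/ ok → phonotactically legal
[ek] — σ1 onset /∅/, coda /k/ ok → phonotactically legal

[pa], [pok], [ek]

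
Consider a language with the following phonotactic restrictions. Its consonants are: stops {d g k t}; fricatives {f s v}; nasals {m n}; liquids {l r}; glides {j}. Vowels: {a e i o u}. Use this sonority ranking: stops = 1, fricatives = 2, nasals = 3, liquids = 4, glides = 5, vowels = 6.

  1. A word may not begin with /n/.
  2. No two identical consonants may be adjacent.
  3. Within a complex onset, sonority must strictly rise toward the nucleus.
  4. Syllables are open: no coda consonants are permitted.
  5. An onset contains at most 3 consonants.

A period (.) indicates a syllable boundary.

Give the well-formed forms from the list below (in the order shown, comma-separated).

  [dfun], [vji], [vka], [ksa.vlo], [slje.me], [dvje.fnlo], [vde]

[dfun] — violates constraint 4: syllable 1 coda /n/ has 1 consonant (> 0) → ill-formed
[vji] — σ1 onset /vj/ (2→5 rises), coda /∅/ ok → well-formed
[vka] — violates constraint 3: syllable 1 onset /vk/: /v/ (fricative, 2) → /k/ (stop, 1) does not rise → ill-formed
[ksa.vlo] — σ1 onset /ks/ (1→2 rises), coda /∅/ ok; σ2 onset /vl/ (2→4 rises), coda /∅/ ok → well-formed
[slje.me] — σ1 onset /slj/ (2→4→5 rises), coda /∅/ ok; σ2 onset /m/, coda /∅/ ok → well-formed
[dvje.fnlo] — σ1 onset /dvj/ (1→2→5 rises), coda /∅/ ok; σ2 onset /fnl/ (2→3→4 rises), coda /∅/ ok → well-formed
[vde] — violates constraint 3: syllable 1 onset /vd/: /v/ (fricative, 2) → /d/ (stop, 1) does not rise → ill-formed

[vji], [ksa.vlo], [slje.me], [dvje.fnlo]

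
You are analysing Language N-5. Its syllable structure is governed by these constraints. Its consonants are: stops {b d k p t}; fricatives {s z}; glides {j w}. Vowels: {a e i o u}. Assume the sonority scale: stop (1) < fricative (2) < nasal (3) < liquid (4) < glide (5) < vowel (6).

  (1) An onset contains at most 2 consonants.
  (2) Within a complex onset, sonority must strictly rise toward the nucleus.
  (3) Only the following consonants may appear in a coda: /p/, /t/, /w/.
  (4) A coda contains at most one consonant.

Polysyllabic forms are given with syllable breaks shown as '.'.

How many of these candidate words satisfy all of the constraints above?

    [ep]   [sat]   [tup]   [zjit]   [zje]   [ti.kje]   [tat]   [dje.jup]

[ep] — σ1 onset /∅/, coda /p/ ok → phonotactically legal
[sat] — σ1 onset /s/, coda /t/ ok → phonotactically legal
[tup] — σ1 onset /t/, coda /p/ ok → phonotactically legal
[zjit] — σ1 onset /zj/ (2→5 rises), coda /t/ ok → phonotactically legal
[zje] — σ1 onset /zj/ (2→5 rises), coda /∅/ ok → phonotactically legal
[ti.kje] — σ1 onset /t/, coda /∅/ ok; σ2 onset /kj/ (1→5 rises), coda /∅/ ok → phonotactically legal
[tat] — σ1 onset /t/, coda /t/ ok → phonotactically legal
[dje.jup] — σ1 onset /dj/ (1→5 rises), coda /∅/ ok; σ2 onset /j/, coda /p/ ok → phonotactically legal
Phonotactically legal: [ep], [sat], [tup], [zjit], [zje], [ti.kje], [tat], [dje.jup] → 8.

8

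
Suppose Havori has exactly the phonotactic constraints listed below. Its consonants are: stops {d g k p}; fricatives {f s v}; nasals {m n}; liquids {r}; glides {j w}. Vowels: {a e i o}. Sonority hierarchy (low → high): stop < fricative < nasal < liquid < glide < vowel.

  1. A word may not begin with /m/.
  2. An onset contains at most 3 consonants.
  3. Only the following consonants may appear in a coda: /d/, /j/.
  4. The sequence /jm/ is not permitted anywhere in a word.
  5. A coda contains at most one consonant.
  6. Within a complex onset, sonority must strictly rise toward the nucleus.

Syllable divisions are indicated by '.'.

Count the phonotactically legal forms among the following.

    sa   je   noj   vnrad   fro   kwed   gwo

sa — σ1 onset /s/, coda /∅/ ok → phonotactically legal
je — σ1 onset /j/, coda /∅/ ok → phonotactically legal
noj — σ1 onset /n/, coda /j/ ok → phonotactically legal
vnrad — σ1 onset /vnr/ (2→3→4 rises), coda /d/ ok → phonotactically legal
fro — σ1 onset /fr/ (2→4 rises), coda /∅/ ok → phonotactically legal
kwed — σ1 onset /kw/ (1→5 rises), coda /d/ ok → phonotactically legal
gwo — σ1 onset /gw/ (1→5 rises), coda /∅/ ok → phonotactically legal
Phonotactically legal: sa, je, noj, vnrad, fro, kwed, gwo → 7.

7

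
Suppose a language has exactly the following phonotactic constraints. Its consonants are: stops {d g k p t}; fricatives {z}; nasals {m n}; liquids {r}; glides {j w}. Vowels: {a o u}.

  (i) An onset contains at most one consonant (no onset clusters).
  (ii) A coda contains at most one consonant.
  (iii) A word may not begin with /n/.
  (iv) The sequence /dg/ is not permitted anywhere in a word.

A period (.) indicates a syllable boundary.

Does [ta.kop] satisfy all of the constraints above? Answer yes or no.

[ta.kop] — σ1 onset /t/, coda /∅/ ok; σ2 onset /k/, coda /p/ ok → phonotactically legal

yes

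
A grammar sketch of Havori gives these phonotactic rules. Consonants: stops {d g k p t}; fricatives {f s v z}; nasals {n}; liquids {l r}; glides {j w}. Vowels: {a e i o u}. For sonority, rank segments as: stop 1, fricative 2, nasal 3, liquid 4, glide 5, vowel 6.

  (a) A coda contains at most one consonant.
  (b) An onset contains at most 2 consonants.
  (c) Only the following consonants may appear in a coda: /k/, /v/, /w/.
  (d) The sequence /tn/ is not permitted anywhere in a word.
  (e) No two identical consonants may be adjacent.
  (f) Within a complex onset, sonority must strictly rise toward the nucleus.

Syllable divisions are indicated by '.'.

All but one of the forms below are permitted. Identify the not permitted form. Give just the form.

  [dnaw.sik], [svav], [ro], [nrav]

[dnaw.sik] — σ1 onset /dn/ (1→3 rises), coda /w/ ok; σ2 onset /s/, coda /k/ ok → permitted
[svav] — violates constraint (f): syllable 1 onset /sv/: /s/ (fricative, 2) → /v/ (fricative, 2) does not rise → not permitted
[ro] — σ1 onset /r/, coda /∅/ ok → permitted
[nrav] — σ1 onset /nr/ (3→4 rises), coda /v/ ok → permitted

[svav]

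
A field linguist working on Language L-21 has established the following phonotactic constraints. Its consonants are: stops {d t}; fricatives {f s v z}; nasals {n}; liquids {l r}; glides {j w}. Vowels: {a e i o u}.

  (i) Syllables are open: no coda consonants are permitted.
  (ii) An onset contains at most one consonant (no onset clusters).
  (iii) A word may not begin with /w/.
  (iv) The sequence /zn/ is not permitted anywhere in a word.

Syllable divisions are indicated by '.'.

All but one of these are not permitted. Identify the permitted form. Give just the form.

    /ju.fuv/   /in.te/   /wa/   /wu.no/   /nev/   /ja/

/ju.fuv/ — violates constraint (i): syllable 2 coda /v/ has 1 consonant (> 0) → not permitted
/in.te/ — violates constraint (i): syllable 1 coda /n/ has 1 consonant (> 0) → not permitted
/wa/ — violates constraint (iii): word begins with /w/ → not permitted
/wu.no/ — violates constraint (iii): word begins with /w/ → not permitted
/nev/ — violates constraint (i): syllable 1 coda /v/ has 1 consonant (> 0) → not permitted
/ja/ — σ1 onset /j/, coda /∅/ ok → permitted

/ja/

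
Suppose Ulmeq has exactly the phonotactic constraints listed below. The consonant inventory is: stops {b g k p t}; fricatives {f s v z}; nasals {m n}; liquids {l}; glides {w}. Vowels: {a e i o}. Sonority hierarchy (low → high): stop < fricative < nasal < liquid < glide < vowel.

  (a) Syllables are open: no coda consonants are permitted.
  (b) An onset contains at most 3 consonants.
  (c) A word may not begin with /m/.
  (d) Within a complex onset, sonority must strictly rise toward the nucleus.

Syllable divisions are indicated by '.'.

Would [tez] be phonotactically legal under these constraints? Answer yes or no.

no

[tez] — violates constraint (a): syllable 1 coda /z/ has 1 consonant (> 0) → phonotactically illegal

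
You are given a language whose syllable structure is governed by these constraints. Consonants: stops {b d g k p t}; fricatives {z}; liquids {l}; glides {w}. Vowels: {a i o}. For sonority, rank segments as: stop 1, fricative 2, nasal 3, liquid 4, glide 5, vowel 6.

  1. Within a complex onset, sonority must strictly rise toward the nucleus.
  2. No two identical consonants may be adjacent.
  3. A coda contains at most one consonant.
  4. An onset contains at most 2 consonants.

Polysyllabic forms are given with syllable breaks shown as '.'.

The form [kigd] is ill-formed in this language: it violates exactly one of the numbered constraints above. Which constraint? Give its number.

3

[kigd]: syllable 1 coda /gd/ has 2 consonants (> 1).
This is a violation of constraint 3: "A coda contains at most one consonant."
The remaining constraints (1, 2, 4) are satisfied.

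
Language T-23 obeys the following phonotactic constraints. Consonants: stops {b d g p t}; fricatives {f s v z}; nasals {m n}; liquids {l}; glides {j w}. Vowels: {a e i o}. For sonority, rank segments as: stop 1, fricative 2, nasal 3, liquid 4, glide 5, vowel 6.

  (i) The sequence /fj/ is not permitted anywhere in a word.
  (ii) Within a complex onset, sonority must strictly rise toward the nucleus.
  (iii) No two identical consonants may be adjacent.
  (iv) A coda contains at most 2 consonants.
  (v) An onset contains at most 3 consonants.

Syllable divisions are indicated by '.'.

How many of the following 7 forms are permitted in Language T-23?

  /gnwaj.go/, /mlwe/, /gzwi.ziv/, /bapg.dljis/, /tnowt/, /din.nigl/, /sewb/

/gnwaj.go/ — σ1 onset /gnw/ (1→3→5 rises), coda /j/ ok; σ2 onset /g/, coda /∅/ ok → permitted
/mlwe/ — σ1 onset /mlw/ (3→4→5 rises), coda /∅/ ok → permitted
/gzwi.ziv/ — σ1 onset /gzw/ (1→2→5 rises), coda /∅/ ok; σ2 onset /z/, coda /v/ ok → permitted
/bapg.dljis/ — σ1 onset /b/, coda /pg/ (2C) ok; σ2 onset /dlj/ (1→4→5 rises), coda /s/ ok → permitted
/tnowt/ — σ1 onset /tn/ (1→3 rises), coda /wt/ (2C) ok → permitted
/din.nigl/ — violates constraint (iii): adjacent identical consonants /nn/ → not permitted
/sewb/ — σ1 onset /s/, coda /wb/ (2C) ok → permitted
Permitted: /gnwaj.go/, /mlwe/, /gzwi.ziv/, /bapg.dljis/, /tnowt/, /sewb/ → 6.

6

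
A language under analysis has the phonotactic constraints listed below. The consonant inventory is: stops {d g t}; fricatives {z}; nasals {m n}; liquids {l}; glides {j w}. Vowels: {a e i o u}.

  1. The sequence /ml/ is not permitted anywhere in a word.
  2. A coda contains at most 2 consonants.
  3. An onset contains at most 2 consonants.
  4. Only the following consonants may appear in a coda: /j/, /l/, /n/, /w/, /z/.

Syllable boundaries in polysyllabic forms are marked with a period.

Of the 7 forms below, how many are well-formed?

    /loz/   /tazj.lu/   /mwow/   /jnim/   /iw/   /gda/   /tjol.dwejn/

6

/loz/ — σ1 onset /l/, coda /z/ ok → well-formed
/tazj.lu/ — σ1 onset /t/, coda /zj/ (2C) ok; σ2 onset /l/, coda /∅/ ok → well-formed
/mwow/ — σ1 onset /mw/ (2C), coda /w/ ok → well-formed
/jnim/ — violates constraint 4: syllable 1 coda contains /m/, which is not a licensed coda consonant → ill-formed
/iw/ — σ1 onset /∅/, coda /w/ ok → well-formed
/gda/ — σ1 onset /gd/ (2C), coda /∅/ ok → well-formed
/tjol.dwejn/ — σ1 onset /tj/ (2C), coda /l/ ok; σ2 onset /dw/ (2C), coda /jn/ (2C) ok → well-formed
Well-formed: /loz/, /tazj.lu/, /mwow/, /iw/, /gda/, /tjol.dwejn/ → 6.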